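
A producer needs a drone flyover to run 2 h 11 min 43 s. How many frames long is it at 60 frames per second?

474180 frames

2 h 11 min 43 s = 7903 s.
Frames = 7903 × 60 = 474180.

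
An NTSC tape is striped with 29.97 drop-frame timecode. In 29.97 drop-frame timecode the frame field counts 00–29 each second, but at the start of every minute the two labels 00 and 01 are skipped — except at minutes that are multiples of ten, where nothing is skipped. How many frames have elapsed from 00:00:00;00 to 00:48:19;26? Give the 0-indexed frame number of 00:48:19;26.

86908

Complete 10-minute blocks: 4, each 17982 frames → 71928.
Remaining 8 whole minutes in the current block: 1800 + 7 × 1798 = 14386 frames.
Within the current minute: 19 × 30 + 26 − 2 = 594 (labels ;00/;01 skipped at this minute). Total = 71928 + 14386 + 594 = 86908.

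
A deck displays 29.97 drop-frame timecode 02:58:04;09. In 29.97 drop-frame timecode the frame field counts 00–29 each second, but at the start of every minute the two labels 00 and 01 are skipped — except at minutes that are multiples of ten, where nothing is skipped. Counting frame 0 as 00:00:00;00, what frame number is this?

320207

As if non-drop at 30 labels/s: (2 × 3600 + 58 × 60 + 4) × 30 + 9 = 320529.
Minute boundaries passed: 178; those not divisible by 10: 178 − 17 = 161; dropped labels = 2 × 161 = 322.
Actual frame index = 320529 − 322 = 320207.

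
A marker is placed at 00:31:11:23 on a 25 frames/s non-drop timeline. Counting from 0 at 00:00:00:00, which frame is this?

46798

Total seconds to the label: (0 × 3600 + 31 × 60 + 11) = 1871.
Frame index = 1871 × 25 + 23 = 46798.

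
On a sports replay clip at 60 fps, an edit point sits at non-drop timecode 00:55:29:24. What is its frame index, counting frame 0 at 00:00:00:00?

frame 199764

Total seconds to the label: (0 × 3600 + 55 × 60 + 29) = 3329.
Frame index = 3329 × 60 + 24 = 199764.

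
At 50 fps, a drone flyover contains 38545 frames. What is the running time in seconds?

Running time = 38545 / (50) = 770.9 s.

770.9 seconds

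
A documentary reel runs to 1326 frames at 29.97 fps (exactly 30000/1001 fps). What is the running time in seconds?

Running time = 1326 / (30000/1001) = 44.2442 s.

44.2442 seconds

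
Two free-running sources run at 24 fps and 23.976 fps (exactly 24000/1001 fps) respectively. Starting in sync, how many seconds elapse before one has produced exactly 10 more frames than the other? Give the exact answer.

5005/12 seconds

The gap grows by |24000/1001 − 24| = 24/1001 frames per second.
Time for a 10-frame gap: 10 ÷ (24/1001) = 5005/12 s.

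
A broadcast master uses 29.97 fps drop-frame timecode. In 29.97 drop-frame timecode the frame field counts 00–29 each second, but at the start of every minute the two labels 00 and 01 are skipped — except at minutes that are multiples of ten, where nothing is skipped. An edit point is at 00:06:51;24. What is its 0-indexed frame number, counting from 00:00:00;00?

12342

As if non-drop at 30 labels/s: (0 × 3600 + 6 × 60 + 51) × 30 + 24 = 12354.
Minute boundaries passed: 6; those not divisible by 10: 6 − 0 = 6; dropped labels = 2 × 6 = 12.
Actual frame index = 12354 − 12 = 12342.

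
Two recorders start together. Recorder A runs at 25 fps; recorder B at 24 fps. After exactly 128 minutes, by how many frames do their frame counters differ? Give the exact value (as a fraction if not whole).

7680 frames

128 min = 7680 s.
A emits 25 × 7680 = 192000 frames; B emits 24 × 7680 = 184320.
Difference = 7680 frames; B is behind A.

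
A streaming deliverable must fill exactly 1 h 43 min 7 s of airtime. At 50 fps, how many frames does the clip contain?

1 h 43 min 7 s = 6187 s.
Frames = 6187 × 50 = 309350.

309350 frames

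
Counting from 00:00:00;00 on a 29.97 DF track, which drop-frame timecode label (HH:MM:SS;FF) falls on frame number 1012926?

09:23:18;00

Each 10-minute DF block holds 10 × 60 × 30 − 9 × 2 = 17982 frames. 1012926 ÷ 17982 → 56 full blocks, remainder 5934.
Within the partial block the first minute is 1800 frames and each further minute 1798, so 3 further minute boundaries passed. Total skipped labels = 18 × 56 + 2 × 3 = 1014.
Non-drop label index = 1012926 + 1014 = 1013940; at 30 labels/s that is 09:23:18:00, i.e. DF 09:23:18;00.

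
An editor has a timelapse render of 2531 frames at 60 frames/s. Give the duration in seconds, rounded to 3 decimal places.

Running time = 2531 × 1/60 = 2531/60 s ≈ 42.183 s.

42.183 seconds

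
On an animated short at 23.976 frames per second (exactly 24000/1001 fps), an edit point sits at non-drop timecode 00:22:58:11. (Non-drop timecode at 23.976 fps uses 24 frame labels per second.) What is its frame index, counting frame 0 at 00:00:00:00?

frame 33083

Total seconds to the label: (0 × 3600 + 22 × 60 + 58) = 1378.
Frame index = 1378 × 24 + 11 = 33083.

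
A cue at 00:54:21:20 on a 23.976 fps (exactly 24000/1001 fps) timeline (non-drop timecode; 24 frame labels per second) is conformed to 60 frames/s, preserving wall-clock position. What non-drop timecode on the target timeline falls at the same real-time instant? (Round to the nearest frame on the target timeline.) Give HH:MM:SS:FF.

Source frame index: (0×3600 + 54×60 + 21) × 24 + 20 = 78284.
Real time: 78284 / (24000/1001) = 19590571/6000 s.
Target frame: (19590571/6000) × (60) = 19590571/100 ≈ 195905.710 → 195906.
At 60 labels/s: frame 195906 → 00:54:25:06.

00:54:25:06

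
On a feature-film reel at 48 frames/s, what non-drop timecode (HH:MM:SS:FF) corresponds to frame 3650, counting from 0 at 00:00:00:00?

3650 ÷ 48 = 76 full seconds, remainder 2 frames.
76 s = 0 h 1 min 16 s.
Timecode: 00:01:16:02.

00:01:16:02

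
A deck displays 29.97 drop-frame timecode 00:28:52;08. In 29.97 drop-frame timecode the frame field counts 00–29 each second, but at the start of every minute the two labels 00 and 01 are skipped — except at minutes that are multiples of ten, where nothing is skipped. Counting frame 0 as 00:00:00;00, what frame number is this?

As if non-drop at 30 labels/s: (0 × 3600 + 28 × 60 + 52) × 30 + 8 = 51968.
Minute boundaries passed: 28; those not divisible by 10: 28 − 2 = 26; dropped labels = 2 × 26 = 52.
Actual frame index = 51968 − 52 = 51916.

51916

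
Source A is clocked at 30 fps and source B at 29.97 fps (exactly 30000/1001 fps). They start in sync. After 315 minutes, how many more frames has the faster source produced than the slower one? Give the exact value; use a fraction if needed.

81000/143 frames

315 min = 18900 s.
A emits 30 × 18900 = 567000 frames; B emits 30000/1001 × 18900 = 81000000/143.
Difference = 81000/143 frames (≈ 566.4336); B is behind A.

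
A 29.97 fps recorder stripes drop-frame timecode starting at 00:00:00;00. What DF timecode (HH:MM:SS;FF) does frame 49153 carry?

Ten DF minutes hold 17982 frames, so frame 49153 lies in block 2 (frames 35964–53945) with 13189 frames into that block.
The block's first minute is 1800 frames and the rest 1798 each; 13189 frames reaches minute 7, so 2 × 18 + 7 × 2 = 50 labels have been skipped so far.
Adding those back, label number 49153 + 50 = 49203 at 30 labels/s is 1640 s + 3 f = 0 h 27 min 20 s frame 3, i.e. 00:27:20;03.

00:27:20;03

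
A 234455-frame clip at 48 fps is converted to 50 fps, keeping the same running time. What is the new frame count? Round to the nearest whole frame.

Frames at target rate = 234455 × (50) / (48) = 5861375/24 ≈ 244223.958.
Nearest whole frame: 244224.

244224 frames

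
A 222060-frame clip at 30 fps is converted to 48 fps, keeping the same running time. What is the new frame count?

355296 frames

Target frames = source frames × (target rate / source rate) = 222060 × (48)/(30) = 222060 × 8/5 = 355296.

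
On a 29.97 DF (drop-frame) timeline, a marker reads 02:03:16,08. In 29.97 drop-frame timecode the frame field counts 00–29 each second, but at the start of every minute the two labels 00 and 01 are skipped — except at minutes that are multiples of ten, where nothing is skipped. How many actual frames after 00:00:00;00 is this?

As if non-drop at 30 labels/s: (2 × 3600 + 3 × 60 + 16) × 30 + 8 = 221888.
Minute boundaries passed: 123; those not divisible by 10: 123 − 12 = 111; dropped labels = 2 × 111 = 222.
Actual frame index = 221888 − 222 = 221666.

221666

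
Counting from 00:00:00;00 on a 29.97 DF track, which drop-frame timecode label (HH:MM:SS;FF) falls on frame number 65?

Each 10-minute DF block holds 10 × 60 × 30 − 9 × 2 = 17982 frames. 65 ÷ 17982 → 0 full blocks, remainder 65.
Within the partial block the first minute is 1800 frames and each further minute 1798, so 0 further minute boundaries passed. Total skipped labels = 18 × 0 + 2 × 0 = 0.
Non-drop label index = 65 + 0 = 65; at 30 labels/s that is 00:00:02:05, i.e. DF 00:00:02;05.

00:00:02;05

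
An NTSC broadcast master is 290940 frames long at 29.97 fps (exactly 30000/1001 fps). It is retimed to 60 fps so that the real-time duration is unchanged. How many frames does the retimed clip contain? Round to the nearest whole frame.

582462 frames

Frames at target rate = 290940 × (60) / (30000/1001) = 14561547/25 ≈ 582461.880.
Nearest whole frame: 582462.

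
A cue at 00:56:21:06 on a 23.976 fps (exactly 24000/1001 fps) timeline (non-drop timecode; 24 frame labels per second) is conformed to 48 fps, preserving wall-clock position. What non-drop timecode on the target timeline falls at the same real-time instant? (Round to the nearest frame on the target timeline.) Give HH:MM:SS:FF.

00:56:24:30

Source frame index: (0×3600 + 56×60 + 21) × 24 + 6 = 81150.
Real time: 81150 / (24000/1001) = 541541/160 s.
Target frame: (541541/160) × (48) = 1624623/10 ≈ 162462.300 → 162462.
At 48 labels/s: frame 162462 → 00:56:24:30.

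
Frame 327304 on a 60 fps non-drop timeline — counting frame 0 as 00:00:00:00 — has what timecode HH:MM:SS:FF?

327304 ÷ 60 = 5455 full seconds, remainder 4 frames.
5455 s = 1 h 30 min 55 s.
Timecode: 01:30:55:04.

01:30:55:04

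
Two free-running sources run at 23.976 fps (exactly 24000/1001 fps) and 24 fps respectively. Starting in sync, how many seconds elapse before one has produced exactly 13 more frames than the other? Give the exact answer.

13013/24 seconds

The gap grows by |24 − 24000/1001| = 24/1001 frames per second.
Time for a 13-frame gap: 13 ÷ (24/1001) = 13013/24 s.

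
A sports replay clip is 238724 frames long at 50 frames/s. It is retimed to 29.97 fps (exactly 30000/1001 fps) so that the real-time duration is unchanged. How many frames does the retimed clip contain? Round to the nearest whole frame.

143091 frames

Frames at target rate = 238724 × (30000/1001) / (50) = 143234400/1001 ≈ 143091.309.
Nearest whole frame: 143091.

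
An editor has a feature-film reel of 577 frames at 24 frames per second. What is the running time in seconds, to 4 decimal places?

Running time = 577 × 1/24 = 577/24 s ≈ 24.0417 s.

24.0417 seconds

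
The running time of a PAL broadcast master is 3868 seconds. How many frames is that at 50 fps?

193400 frames

Frames = 3868 × 50 = 193400.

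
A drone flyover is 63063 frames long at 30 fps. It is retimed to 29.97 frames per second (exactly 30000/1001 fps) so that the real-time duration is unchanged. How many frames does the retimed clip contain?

Target frames = source frames × (target rate / source rate) = 63063 × (30000/1001)/(30) = 63063 × 1000/1001 = 63000.

63000 frames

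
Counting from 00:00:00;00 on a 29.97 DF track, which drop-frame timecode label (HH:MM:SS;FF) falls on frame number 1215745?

Ten DF minutes hold 17982 frames, so frame 1215745 lies in block 67 (frames 1204794–1222775) with 10951 frames into that block.
The block's first minute is 1800 frames and the rest 1798 each; 10951 frames reaches minute 6, so 67 × 18 + 6 × 2 = 1218 labels have been skipped so far.
Adding those back, label number 1215745 + 1218 = 1216963 at 30 labels/s is 40565 s + 13 f = 11 h 16 min 5 s frame 13, i.e. 11:16:05;13.

11:16:05;13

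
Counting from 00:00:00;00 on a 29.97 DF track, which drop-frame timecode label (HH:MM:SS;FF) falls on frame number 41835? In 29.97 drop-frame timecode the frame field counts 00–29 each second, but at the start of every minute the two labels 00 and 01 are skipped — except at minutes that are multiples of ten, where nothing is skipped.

Ten DF minutes hold 17982 frames, so frame 41835 lies in block 2 (frames 35964–53945) with 5871 frames into that block.
The block's first minute is 1800 frames and the rest 1798 each; 5871 frames reaches minute 3, so 2 × 18 + 3 × 2 = 42 labels have been skipped so far.
Adding those back, label number 41835 + 42 = 41877 at 30 labels/s is 1395 s + 27 f = 0 h 23 min 15 s frame 27, i.e. 00:23:15;27.

00:23:15;27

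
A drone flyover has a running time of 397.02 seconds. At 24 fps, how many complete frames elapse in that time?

Frames = 397.02 × 24 = 238212/25 ≈ 9528.4800.
Complete frames: 9528.

9528 frames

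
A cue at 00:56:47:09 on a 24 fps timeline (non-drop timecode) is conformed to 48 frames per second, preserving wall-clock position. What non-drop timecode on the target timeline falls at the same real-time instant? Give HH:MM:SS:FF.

00:56:47:18

Source frame index: (0×3600 + 56×60 + 47) × 24 + 9 = 81777.
Real time: 81777 / (24) = 27259/8 s.
Target frame: (27259/8) × (48) = 163554.
At 48 labels/s: frame 163554 → 00:56:47:18.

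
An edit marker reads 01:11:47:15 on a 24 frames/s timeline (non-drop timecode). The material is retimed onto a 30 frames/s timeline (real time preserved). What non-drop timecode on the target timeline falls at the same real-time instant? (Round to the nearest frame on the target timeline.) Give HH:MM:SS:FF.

Source frame index: (1×3600 + 11×60 + 47) × 24 + 15 = 103383.
Real time: 103383 / (24) = 34461/8 s.
Target frame: (34461/8) × (30) = 516915/4 ≈ 129228.750 → 129229.
At 30 labels/s: frame 129229 → 01:11:47:19.

01:11:47:19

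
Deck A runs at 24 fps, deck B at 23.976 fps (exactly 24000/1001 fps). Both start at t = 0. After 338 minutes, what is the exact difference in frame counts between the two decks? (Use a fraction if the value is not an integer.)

338 min = 20280 s.
A emits 24 × 20280 = 486720 frames; B emits 24000/1001 × 20280 = 37440000/77.
Difference = 37440/77 frames (≈ 486.2338); B is behind A.

37440/77 frames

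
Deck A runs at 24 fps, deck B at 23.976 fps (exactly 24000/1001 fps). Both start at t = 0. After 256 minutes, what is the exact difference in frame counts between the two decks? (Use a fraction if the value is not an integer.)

368640/1001 frames

256 min = 15360 s.
A emits 24 × 15360 = 368640 frames; B emits 24000/1001 × 15360 = 368640000/1001.
Difference = 368640/1001 frames (≈ 368.2717); B is behind A.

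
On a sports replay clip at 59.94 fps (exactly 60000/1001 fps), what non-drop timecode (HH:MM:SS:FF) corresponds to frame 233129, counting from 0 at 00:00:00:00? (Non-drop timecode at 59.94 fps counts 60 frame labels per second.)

233129 ÷ 60 = 3885 full seconds, remainder 29 frames.
3885 s = 1 h 4 min 45 s.
Timecode: 01:04:45:29.

01:04:45:29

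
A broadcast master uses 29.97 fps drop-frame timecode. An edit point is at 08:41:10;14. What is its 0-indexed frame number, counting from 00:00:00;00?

937176

Complete 10-minute blocks: 52, each 17982 frames → 935064.
Remaining 1 whole minute in the current block: 1800 + 0 × 1798 = 1800 frames.
Within the current minute: 10 × 30 + 14 − 2 = 312 (labels ;00/;01 skipped at this minute). Total = 935064 + 1800 + 312 = 937176.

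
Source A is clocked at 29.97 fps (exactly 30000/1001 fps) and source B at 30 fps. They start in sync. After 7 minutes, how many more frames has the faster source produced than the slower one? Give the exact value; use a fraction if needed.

1800/143 frames

7 min = 420 s.
A emits 30000/1001 × 420 = 1800000/143 frames; B emits 30 × 420 = 12600.
Difference = 1800/143 frames (≈ 12.5874); B is ahead of A.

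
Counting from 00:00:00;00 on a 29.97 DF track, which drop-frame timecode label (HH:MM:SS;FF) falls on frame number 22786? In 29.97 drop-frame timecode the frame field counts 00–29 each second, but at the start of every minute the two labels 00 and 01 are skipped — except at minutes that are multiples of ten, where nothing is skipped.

Ten DF minutes hold 17982 frames, so frame 22786 lies in block 1 (frames 17982–35963) with 4804 frames into that block.
The block's first minute is 1800 frames and the rest 1798 each; 4804 frames reaches minute 2, so 1 × 18 + 2 × 2 = 22 labels have been skipped so far.
Adding those back, label number 22786 + 22 = 22808 at 30 labels/s is 760 s + 8 f = 0 h 12 min 40 s frame 8, i.e. 00:12:40;08.

00:12:40;08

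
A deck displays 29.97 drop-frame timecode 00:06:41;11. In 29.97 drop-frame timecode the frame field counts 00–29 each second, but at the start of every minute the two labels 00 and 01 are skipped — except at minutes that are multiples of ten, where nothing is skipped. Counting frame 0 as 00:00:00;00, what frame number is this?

12029

As if non-drop at 30 labels/s: (0 × 3600 + 6 × 60 + 41) × 30 + 11 = 12041.
Minute boundaries passed: 6; those not divisible by 10: 6 − 0 = 6; dropped labels = 2 × 6 = 12.
Actual frame index = 12041 − 12 = 12029.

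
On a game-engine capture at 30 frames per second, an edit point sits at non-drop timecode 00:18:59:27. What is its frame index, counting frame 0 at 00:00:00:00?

Total seconds to the label: (0 × 3600 + 18 × 60 + 59) = 1139.
Frame index = 1139 × 30 + 27 = 34197.

34197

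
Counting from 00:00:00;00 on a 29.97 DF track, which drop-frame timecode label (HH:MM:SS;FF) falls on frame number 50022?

00:27:49;02

Ten DF minutes hold 17982 frames, so frame 50022 lies in block 2 (frames 35964–53945) with 14058 frames into that block.
The block's first minute is 1800 frames and the rest 1798 each; 14058 frames reaches minute 7, so 2 × 18 + 7 × 2 = 50 labels have been skipped so far.
Adding those back, label number 50022 + 50 = 50072 at 30 labels/s is 1669 s + 2 f = 0 h 27 min 49 s frame 2, i.e. 00:27:49;02.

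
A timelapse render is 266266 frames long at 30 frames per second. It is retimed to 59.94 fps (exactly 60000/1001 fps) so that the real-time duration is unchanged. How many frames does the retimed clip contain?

532000 frames

Target frames = source frames × (target rate / source rate) = 266266 × (60000/1001)/(30) = 266266 × 2000/1001 = 532000.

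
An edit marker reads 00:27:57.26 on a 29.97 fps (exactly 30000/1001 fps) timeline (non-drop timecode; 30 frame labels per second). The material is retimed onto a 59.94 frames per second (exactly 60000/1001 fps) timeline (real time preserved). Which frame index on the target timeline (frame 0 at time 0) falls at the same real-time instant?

Source frame index: (0×3600 + 27×60 + 57) × 30 + 26 = 50336.
Real time: 50336 / (30000/1001) = 3149146/1875 s.
Target frame: (3149146/1875) × (60000/1001) = 100672.

frame 100672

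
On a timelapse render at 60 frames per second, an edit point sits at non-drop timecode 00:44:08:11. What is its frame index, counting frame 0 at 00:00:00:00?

Total seconds to the label: (0 × 3600 + 44 × 60 + 8) = 2648.
Frame index = 2648 × 60 + 11 = 158891.

158891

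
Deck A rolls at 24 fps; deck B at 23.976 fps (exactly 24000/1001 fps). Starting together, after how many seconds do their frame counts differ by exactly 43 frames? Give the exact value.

The gap grows by |24000/1001 − 24| = 24/1001 frames per second.
Time for a 43-frame gap: 43 ÷ (24/1001) = 43043/24 s.

43043/24 seconds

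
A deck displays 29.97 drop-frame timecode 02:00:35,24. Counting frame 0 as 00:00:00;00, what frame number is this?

As if non-drop at 30 labels/s: (2 × 3600 + 0 × 60 + 35) × 30 + 24 = 217074.
Minute boundaries passed: 120; those not divisible by 10: 120 − 12 = 108; dropped labels = 2 × 108 = 216.
Actual frame index = 217074 − 216 = 216858.

216858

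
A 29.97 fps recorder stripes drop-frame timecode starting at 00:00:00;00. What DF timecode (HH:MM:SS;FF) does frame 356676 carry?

03:18:21;04

Ten DF minutes hold 17982 frames, so frame 356676 lies in block 19 (frames 341658–359639) with 15018 frames into that block.
The block's first minute is 1800 frames and the rest 1798 each; 15018 frames reaches minute 8, so 19 × 18 + 8 × 2 = 358 labels have been skipped so far.
Adding those back, label number 356676 + 358 = 357034 at 30 labels/s is 11901 s + 4 f = 3 h 18 min 21 s frame 4, i.e. 03:18:21;04.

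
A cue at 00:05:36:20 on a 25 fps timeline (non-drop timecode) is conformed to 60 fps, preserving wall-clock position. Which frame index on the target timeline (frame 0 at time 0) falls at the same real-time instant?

Source frame index: (0×3600 + 5×60 + 36) × 25 + 20 = 8420.
Real time: 8420 / (25) = 1684/5 s.
Target frame: (1684/5) × (60) = 20208.

frame 20208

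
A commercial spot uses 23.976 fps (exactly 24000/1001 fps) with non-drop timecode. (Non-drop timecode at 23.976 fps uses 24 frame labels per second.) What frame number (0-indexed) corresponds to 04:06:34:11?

frame 355067

Total seconds to the label: (4 × 3600 + 6 × 60 + 34) = 14794.
Frame index = 14794 × 24 + 11 = 355067.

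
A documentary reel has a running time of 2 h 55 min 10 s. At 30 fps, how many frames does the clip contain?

315300 frames

2 h 55 min 10 s = 10510 s.
Frames = 10510 × 30 = 315300.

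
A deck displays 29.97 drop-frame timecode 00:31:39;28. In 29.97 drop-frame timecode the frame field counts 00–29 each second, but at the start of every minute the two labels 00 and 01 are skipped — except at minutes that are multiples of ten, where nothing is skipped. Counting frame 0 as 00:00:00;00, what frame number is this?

56942

Complete 10-minute blocks: 3, each 17982 frames → 53946.
Remaining 1 whole minute in the current block: 1800 + 0 × 1798 = 1800 frames.
Within the current minute: 39 × 30 + 28 − 2 = 1196 (labels ;00/;01 skipped at this minute). Total = 53946 + 1800 + 1196 = 56942.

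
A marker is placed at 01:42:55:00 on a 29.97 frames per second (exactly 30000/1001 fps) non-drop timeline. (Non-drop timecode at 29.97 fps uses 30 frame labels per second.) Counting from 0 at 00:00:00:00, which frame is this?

185250

Total seconds to the label: (1 × 3600 + 42 × 60 + 55) = 6175.
Frame index = 6175 × 30 + 0 = 185250.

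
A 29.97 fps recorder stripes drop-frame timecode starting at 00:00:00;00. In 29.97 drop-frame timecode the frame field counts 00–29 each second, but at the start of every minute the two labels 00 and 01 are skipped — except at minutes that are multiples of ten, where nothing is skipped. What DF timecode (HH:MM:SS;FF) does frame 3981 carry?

00:02:12;25

Ten DF minutes hold 17982 frames, so frame 3981 lies in block 0 (frames 0–17981) with 3981 frames into that block.
The block's first minute is 1800 frames and the rest 1798 each; 3981 frames reaches minute 2, so 0 × 18 + 2 × 2 = 4 labels have been skipped so far.
Adding those back, label number 3981 + 4 = 3985 at 30 labels/s is 132 s + 25 f = 0 h 2 min 12 s frame 25, i.e. 00:02:12;25.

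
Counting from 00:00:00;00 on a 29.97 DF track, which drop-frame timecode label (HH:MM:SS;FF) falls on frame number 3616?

00:02:00;20

Each 10-minute DF block holds 10 × 60 × 30 − 9 × 2 = 17982 frames. 3616 ÷ 17982 → 0 full blocks, remainder 3616.
Within the partial block the first minute is 1800 frames and each further minute 1798, so 2 further minute boundaries passed. Total skipped labels = 18 × 0 + 2 × 2 = 4.
Non-drop label index = 3616 + 4 = 3620; at 30 labels/s that is 00:02:00:20, i.e. DF 00:02:00;20.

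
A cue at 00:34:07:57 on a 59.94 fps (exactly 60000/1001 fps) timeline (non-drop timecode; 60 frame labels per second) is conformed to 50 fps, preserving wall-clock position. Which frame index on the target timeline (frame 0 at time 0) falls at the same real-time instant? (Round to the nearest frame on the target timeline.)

Source frame index: (0×3600 + 34×60 + 7) × 60 + 57 = 122877.
Real time: 122877 / (60000/1001) = 40999959/20000 s.
Target frame: (40999959/20000) × (50) = 40999959/400 ≈ 102499.898 → 102500.

frame 102500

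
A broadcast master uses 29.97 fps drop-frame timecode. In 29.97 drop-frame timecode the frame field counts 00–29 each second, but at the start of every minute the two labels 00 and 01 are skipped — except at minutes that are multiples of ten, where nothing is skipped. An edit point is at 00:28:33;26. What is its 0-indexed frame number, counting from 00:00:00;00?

Complete 10-minute blocks: 2, each 17982 frames → 35964.
Remaining 8 whole minutes in the current block: 1800 + 7 × 1798 = 14386 frames.
Within the current minute: 33 × 30 + 26 − 2 = 1014 (labels ;00/;01 skipped at this minute). Total = 35964 + 14386 + 1014 = 51364.

51364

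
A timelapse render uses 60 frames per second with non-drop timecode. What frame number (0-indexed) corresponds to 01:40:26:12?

361572

Total seconds to the label: (1 × 3600 + 40 × 60 + 26) = 6026.
Frame index = 6026 × 60 + 12 = 361572.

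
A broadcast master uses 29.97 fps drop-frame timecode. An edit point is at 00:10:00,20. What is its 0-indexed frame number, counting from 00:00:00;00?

18002

Complete 10-minute blocks: 1, each 17982 frames → 17982.
Remaining 0 whole minutes in the current block: 0 frames.
Within the current minute: 0 × 30 + 20 = 20. Total = 17982 + 0 + 20 = 18002.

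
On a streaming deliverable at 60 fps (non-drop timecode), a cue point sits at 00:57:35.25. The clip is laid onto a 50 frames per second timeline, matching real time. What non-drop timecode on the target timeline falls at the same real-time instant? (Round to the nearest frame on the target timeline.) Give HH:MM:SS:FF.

Source frame index: (0×3600 + 57×60 + 35) × 60 + 25 = 207325.
Real time: 207325 / (60) = 41465/12 s.
Target frame: (41465/12) × (50) = 1036625/6 ≈ 172770.833 → 172771.
At 50 labels/s: frame 172771 → 00:57:35:21.

00:57:35:21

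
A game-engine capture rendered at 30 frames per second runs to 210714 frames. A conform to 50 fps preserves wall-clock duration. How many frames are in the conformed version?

Target frames = source frames × (target rate / source rate) = 210714 × (50)/(30) = 210714 × 5/3 = 351190.

351190 frames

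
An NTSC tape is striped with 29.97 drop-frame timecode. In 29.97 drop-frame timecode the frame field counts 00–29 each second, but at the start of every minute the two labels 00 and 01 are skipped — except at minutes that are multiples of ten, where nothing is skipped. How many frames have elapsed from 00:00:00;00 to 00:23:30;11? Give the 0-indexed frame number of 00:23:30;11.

42269

As if non-drop at 30 labels/s: (0 × 3600 + 23 × 60 + 30) × 30 + 11 = 42311.
Minute boundaries passed: 23; those not divisible by 10: 23 − 2 = 21; dropped labels = 2 × 21 = 42.
Actual frame index = 42311 − 42 = 42269.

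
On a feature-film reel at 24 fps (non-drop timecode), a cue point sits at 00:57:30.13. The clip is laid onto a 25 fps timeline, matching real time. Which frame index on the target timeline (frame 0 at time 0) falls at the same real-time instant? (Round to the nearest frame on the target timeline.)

frame 86264

Source frame index: (0×3600 + 57×60 + 30) × 24 + 13 = 82813.
Real time: 82813 / (24) = 82813/24 s.
Target frame: (82813/24) × (25) = 2070325/24 ≈ 86263.542 → 86264.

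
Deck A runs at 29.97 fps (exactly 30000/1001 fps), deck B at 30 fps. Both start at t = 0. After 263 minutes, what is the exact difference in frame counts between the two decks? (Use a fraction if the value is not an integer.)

263 min = 15780 s.
A emits 30000/1001 × 15780 = 473400000/1001 frames; B emits 30 × 15780 = 473400.
Difference = 473400/1001 frames (≈ 472.9271); B is ahead of A.

473400/1001 frames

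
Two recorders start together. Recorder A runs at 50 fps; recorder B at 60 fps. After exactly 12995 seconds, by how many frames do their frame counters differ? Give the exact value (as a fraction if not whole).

A emits 50 × 12995 = 649750 frames; B emits 60 × 12995 = 779700.
Difference = 129950 frames; B is ahead of A.

129950 frames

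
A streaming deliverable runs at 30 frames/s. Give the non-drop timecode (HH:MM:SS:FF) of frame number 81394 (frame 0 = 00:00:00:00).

00:45:13:04

81394 ÷ 30 = 2713 full seconds, remainder 4 frames.
2713 s = 0 h 45 min 13 s.
Timecode: 00:45:13:04.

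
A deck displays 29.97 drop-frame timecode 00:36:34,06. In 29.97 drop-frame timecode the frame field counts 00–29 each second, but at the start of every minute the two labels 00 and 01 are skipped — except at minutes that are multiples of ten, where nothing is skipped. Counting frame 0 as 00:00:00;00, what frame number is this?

As if non-drop at 30 labels/s: (0 × 3600 + 36 × 60 + 34) × 30 + 6 = 65826.
Minute boundaries passed: 36; those not divisible by 10: 36 − 3 = 33; dropped labels = 2 × 33 = 66.
Actual frame index = 65826 − 66 = 65760.

65760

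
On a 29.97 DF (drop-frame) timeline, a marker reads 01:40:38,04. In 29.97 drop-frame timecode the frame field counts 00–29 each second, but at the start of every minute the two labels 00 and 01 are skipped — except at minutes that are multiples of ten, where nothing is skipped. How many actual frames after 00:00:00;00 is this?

180964

Complete 10-minute blocks: 10, each 17982 frames → 179820.
Remaining 0 whole minutes in the current block: 0 frames.
Within the current minute: 38 × 30 + 4 = 1144. Total = 179820 + 0 + 1144 = 180964.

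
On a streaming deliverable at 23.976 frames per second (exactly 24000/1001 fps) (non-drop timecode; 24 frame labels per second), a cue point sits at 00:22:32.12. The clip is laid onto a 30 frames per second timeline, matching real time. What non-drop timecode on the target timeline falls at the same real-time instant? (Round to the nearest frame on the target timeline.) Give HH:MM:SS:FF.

Source frame index: (0×3600 + 22×60 + 32) × 24 + 12 = 32460.
Real time: 32460 / (24000/1001) = 541541/400 s.
Target frame: (541541/400) × (30) = 1624623/40 ≈ 40615.575 → 40616.
At 30 labels/s: frame 40616 → 00:22:33:26.

00:22:33:26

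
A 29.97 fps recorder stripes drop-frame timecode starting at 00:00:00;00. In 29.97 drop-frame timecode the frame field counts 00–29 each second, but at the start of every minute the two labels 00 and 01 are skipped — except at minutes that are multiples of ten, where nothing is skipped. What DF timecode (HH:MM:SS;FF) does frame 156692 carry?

01:27:08;10

Each 10-minute DF block holds 10 × 60 × 30 − 9 × 2 = 17982 frames. 156692 ÷ 17982 → 8 full blocks, remainder 12836.
Within the partial block the first minute is 1800 frames and each further minute 1798, so 7 further minute boundaries passed. Total skipped labels = 18 × 8 + 2 × 7 = 158.
Non-drop label index = 156692 + 158 = 156850; at 30 labels/s that is 01:27:08:10, i.e. DF 01:27:08;10.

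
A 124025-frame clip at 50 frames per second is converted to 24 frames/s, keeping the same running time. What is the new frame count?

Target frames = source frames × (target rate / source rate) = 124025 × (24)/(50) = 124025 × 12/25 = 59532.

59532 frames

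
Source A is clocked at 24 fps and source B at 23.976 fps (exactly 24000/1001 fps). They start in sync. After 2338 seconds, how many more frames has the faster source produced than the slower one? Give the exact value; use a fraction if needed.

A emits 24 × 2338 = 56112 frames; B emits 24000/1001 × 2338 = 8016000/143.
Difference = 8016/143 frames (≈ 56.0559); B is behind A.

8016/143 frames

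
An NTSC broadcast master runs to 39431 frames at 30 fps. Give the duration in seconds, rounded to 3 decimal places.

1314.367 seconds

Running time = 39431 × 1/30 = 39431/30 s ≈ 1314.367 s.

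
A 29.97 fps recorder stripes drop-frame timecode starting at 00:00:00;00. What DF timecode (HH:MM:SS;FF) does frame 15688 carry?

Each 10-minute DF block holds 10 × 60 × 30 − 9 × 2 = 17982 frames. 15688 ÷ 17982 → 0 full blocks, remainder 15688.
Within the partial block the first minute is 1800 frames and each further minute 1798, so 8 further minute boundaries passed. Total skipped labels = 18 × 0 + 2 × 8 = 16.
Non-drop label index = 15688 + 16 = 15704; at 30 labels/s that is 00:08:43:14, i.e. DF 00:08:43;14.

00:08:43;14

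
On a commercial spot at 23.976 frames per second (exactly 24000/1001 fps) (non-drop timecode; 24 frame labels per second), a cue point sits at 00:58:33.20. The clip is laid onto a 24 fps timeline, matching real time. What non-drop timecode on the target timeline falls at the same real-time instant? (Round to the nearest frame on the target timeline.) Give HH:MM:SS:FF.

Source frame index: (0×3600 + 58×60 + 33) × 24 + 20 = 84332.
Real time: 84332 / (24000/1001) = 21104083/6000 s.
Target frame: (21104083/6000) × (24) = 21104083/250 ≈ 84416.332 → 84416.
At 24 labels/s: frame 84416 → 00:58:37:08.

00:58:37:08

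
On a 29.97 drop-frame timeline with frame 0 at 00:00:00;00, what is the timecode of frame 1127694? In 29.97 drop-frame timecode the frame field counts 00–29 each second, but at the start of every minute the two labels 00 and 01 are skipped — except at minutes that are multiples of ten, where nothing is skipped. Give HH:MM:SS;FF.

10:27:07;14

Ten DF minutes hold 17982 frames, so frame 1127694 lies in block 62 (frames 1114884–1132865) with 12810 frames into that block.
The block's first minute is 1800 frames and the rest 1798 each; 12810 frames reaches minute 7, so 62 × 18 + 7 × 2 = 1130 labels have been skipped so far.
Adding those back, label number 1127694 + 1130 = 1128824 at 30 labels/s is 37627 s + 14 f = 10 h 27 min 7 s frame 14, i.e. 10:27:07;14.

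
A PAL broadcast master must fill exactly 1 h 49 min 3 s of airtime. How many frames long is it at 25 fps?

1 h 49 min 3 s = 6543 s.
Frames = 6543 × 25 = 163575.

163575 frames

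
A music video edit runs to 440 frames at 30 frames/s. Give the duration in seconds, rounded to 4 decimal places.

14.6667 seconds

Running time = 440 × 1/30 = 44/3 s ≈ 14.6667 s.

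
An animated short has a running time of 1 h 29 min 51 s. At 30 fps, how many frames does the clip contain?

1 h 29 min 51 s = 5391 s.
Frames = 5391 × 30 = 161730.

161730 frames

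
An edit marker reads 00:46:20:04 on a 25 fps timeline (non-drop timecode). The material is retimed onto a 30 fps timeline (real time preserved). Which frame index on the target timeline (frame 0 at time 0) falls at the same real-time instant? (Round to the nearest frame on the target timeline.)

Source frame index: (0×3600 + 46×60 + 20) × 25 + 4 = 69504.
Real time: 69504 / (25) = 69504/25 s.
Target frame: (69504/25) × (30) = 417024/5 ≈ 83404.800 → 83405.

frame 83405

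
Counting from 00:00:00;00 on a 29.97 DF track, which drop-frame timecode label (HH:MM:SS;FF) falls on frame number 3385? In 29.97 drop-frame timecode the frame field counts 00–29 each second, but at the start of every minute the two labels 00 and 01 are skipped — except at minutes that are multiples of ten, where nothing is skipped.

Ten DF minutes hold 17982 frames, so frame 3385 lies in block 0 (frames 0–17981) with 3385 frames into that block.
The block's first minute is 1800 frames and the rest 1798 each; 3385 frames reaches minute 1, so 0 × 18 + 1 × 2 = 2 labels have been skipped so far.
Adding those back, label number 3385 + 2 = 3387 at 30 labels/s is 112 s + 27 f = 0 h 1 min 52 s frame 27, i.e. 00:01:52;27.

00:01:52;27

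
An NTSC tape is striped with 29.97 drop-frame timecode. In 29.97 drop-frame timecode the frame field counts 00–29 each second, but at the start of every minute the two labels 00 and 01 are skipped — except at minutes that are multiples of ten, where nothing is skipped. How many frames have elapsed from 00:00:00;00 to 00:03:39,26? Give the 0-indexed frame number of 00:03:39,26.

6590

Complete 10-minute blocks: 0, each 17982 frames → 0.
Remaining 3 whole minutes in the current block: 1800 + 2 × 1798 = 5396 frames.
Within the current minute: 39 × 30 + 26 − 2 = 1194 (labels ;00/;01 skipped at this minute). Total = 0 + 5396 + 1194 = 6590.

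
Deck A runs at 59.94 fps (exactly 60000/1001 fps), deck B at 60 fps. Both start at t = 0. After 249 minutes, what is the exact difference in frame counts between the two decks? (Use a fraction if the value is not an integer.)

896400/1001 frames

249 min = 14940 s.
A emits 60000/1001 × 14940 = 896400000/1001 frames; B emits 60 × 14940 = 896400.
Difference = 896400/1001 frames (≈ 895.5045); B is ahead of A.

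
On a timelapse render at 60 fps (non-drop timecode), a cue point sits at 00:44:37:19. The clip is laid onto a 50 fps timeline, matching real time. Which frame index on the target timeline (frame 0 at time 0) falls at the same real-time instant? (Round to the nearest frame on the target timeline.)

frame 133866

Source frame index: (0×3600 + 44×60 + 37) × 60 + 19 = 160639.
Real time: 160639 / (60) = 160639/60 s.
Target frame: (160639/60) × (50) = 803195/6 ≈ 133865.833 → 133866.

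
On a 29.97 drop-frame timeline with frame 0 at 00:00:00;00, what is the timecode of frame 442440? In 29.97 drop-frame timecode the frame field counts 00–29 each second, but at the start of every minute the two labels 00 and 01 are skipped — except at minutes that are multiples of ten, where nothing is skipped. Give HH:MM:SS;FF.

04:06:02;24

Each 10-minute DF block holds 10 × 60 × 30 − 9 × 2 = 17982 frames. 442440 ÷ 17982 → 24 full blocks, remainder 10872.
Within the partial block the first minute is 1800 frames and each further minute 1798, so 6 further minute boundaries passed. Total skipped labels = 18 × 24 + 2 × 6 = 444.
Non-drop label index = 442440 + 444 = 442884; at 30 labels/s that is 04:06:02:24, i.e. DF 04:06:02;24.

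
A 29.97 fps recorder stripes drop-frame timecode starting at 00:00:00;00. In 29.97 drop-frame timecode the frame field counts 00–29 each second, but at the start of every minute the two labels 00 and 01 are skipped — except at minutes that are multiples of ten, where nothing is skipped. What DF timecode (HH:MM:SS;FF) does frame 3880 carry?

Ten DF minutes hold 17982 frames, so frame 3880 lies in block 0 (frames 0–17981) with 3880 frames into that block.
The block's first minute is 1800 frames and the rest 1798 each; 3880 frames reaches minute 2, so 0 × 18 + 2 × 2 = 4 labels have been skipped so far.
Adding those back, label number 3880 + 4 = 3884 at 30 labels/s is 129 s + 14 f = 0 h 2 min 9 s frame 14, i.e. 00:02:09;14.

00:02:09;14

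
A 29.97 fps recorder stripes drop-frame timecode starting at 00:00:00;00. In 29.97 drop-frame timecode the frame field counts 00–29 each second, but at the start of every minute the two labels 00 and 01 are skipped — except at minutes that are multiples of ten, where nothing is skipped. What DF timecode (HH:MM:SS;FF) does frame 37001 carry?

Each 10-minute DF block holds 10 × 60 × 30 − 9 × 2 = 17982 frames. 37001 ÷ 17982 → 2 full blocks, remainder 1037.
Within the partial block the first minute is 1800 frames and each further minute 1798, so 0 further minute boundaries passed. Total skipped labels = 18 × 2 + 2 × 0 = 36.
Non-drop label index = 37001 + 36 = 37037; at 30 labels/s that is 00:20:34:17, i.e. DF 00:20:34;17.

00:20:34;17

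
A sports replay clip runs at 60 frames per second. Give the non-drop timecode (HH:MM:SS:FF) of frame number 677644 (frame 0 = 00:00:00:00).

03:08:14:04

677644 ÷ 60 = 11294 full seconds, remainder 4 frames.
11294 s = 3 h 8 min 14 s.
Timecode: 03:08:14:04.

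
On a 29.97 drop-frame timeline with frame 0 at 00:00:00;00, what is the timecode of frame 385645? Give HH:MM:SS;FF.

Each 10-minute DF block holds 10 × 60 × 30 − 9 × 2 = 17982 frames. 385645 ÷ 17982 → 21 full blocks, remainder 8023.
Within the partial block the first minute is 1800 frames and each further minute 1798, so 4 further minute boundaries passed. Total skipped labels = 18 × 21 + 2 × 4 = 386.
Non-drop label index = 385645 + 386 = 386031; at 30 labels/s that is 03:34:27:21, i.e. DF 03:34:27;21.

03:34:27;21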